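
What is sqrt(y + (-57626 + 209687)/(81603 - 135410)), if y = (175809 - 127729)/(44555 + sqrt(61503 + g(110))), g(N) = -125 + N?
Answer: sqrt(-117927948804275862129380027 - 19620767963091217513920*sqrt(427))/8216273176643 ≈ 1.324*I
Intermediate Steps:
y = 48080/(44555 + 12*sqrt(427)) (y = (175809 - 127729)/(44555 + sqrt(61503 + (-125 + 110))) = 48080/(44555 + sqrt(61503 - 15)) = 48080/(44555 + sqrt(61488)) = 48080/(44555 + 12*sqrt(427)) ≈ 1.0731)
sqrt(y + (-57626 + 209687)/(81603 - 135410)) = sqrt((306029200/283583791 - 576960*sqrt(427)/1985086537) + (-57626 + 209687)/(81603 - 135410)) = sqrt((306029200/283583791 - 576960*sqrt(427)/1985086537) + 152061/(-53807)) = sqrt((306029200/283583791 - 576960*sqrt(427)/1985086537) + 152061*(-1/53807)) = sqrt((306029200/283583791 - 576960*sqrt(427)/1985086537) - 11697/4139) = sqrt(-2050424744527/1173753310949 - 576960*sqrt(427)/1985086537)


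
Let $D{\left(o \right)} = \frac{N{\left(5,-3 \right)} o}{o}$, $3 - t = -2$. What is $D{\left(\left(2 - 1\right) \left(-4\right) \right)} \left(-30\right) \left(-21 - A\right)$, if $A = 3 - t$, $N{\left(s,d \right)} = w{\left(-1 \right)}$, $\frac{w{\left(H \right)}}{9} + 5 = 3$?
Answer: $-10260$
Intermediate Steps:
$t = 5$ ($t = 3 - -2 = 3 + 2 = 5$)
$w{\left(H \right)} = -18$ ($w{\left(H \right)} = -45 + 9 \cdot 3 = -45 + 27 = -18$)
$N{\left(s,d \right)} = -18$
$A = -2$ ($A = 3 - 5 = -2$)
$D{\left(o \right)} = -18$ ($D{\left(o \right)} = \frac{\left(-18\right) o}{o} = -18$)
$D{\left(\left(2 - 1\right) \left(-4\right) \right)} \left(-30\right) \left(-21 - A\right) = \left(-18\right) \left(-30\right) \left(-21 - -2\right) = 540 \left(-21 + 2\right) = 540 \left(-19\right) = -10260$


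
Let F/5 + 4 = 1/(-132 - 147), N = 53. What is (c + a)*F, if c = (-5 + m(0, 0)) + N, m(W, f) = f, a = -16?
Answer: -178720/279 ≈ -640.57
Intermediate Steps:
c = 48 (c = (-5 + 0) + 53 = -5 + 53 = 48)
F = -5585/279 (F = -20 + 5/(-132 - 147) = -20 + 5/(-279) = -20 + 5*(-1/279) = -20 - 5/279 = -5585/279 ≈ -20.018)
(c + a)*F = (48 - 16)*(-5585/279) = 32*(-5585/279) = -178720/279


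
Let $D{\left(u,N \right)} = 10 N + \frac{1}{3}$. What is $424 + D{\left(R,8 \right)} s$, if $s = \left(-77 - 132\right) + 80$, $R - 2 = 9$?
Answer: $-9939$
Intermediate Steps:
$R = 11$ ($R = 2 + 9 = 11$)
$s = -129$ ($s = -209 + 80 = -129$)
$D{\left(u,N \right)} = \frac{1}{3} + 10 N$ ($D{\left(u,N \right)} = 10 N + \frac{1}{3} = \frac{1}{3} + 10 N$)
$424 + D{\left(R,8 \right)} s = 424 + \left(\frac{1}{3} + 10 \cdot 8\right) \left(-129\right) = 424 + \left(\frac{1}{3} + 80\right) \left(-129\right) = 424 + \frac{241}{3} \left(-129\right) = 424 - 10363 = -9939$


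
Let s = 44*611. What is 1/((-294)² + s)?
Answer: 1/113320 ≈ 8.8246e-6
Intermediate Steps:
s = 26884
1/((-294)² + s) = 1/((-294)² + 26884) = 1/(86436 + 26884) = 1/113320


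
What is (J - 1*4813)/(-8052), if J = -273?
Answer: 2543/4026 ≈ 0.63164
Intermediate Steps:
(J - 1*4813)/(-8052) = (-273 - 1*4813)/(-8052) = (-273 - 4813)*(-1/8052) = -5086*(-1/8052) = 2543/4026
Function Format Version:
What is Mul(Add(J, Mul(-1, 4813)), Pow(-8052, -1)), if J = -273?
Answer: Rational(2543, 4026) ≈ 0.63164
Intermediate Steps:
Mul(Add(J, Mul(-1, 4813)), Pow(-8052, -1)) = Mul(Add(-273, Mul(-1, 4813)), Pow(-8052, -1)) = Mul(Add(-273, -4813), Rational(-1, 8052)) = Mul(-5086, Rational(-1, 8052)) = Rational(2543, 4026)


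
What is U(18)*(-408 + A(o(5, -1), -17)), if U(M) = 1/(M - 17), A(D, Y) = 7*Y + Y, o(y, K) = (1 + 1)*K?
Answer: -544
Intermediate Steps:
o(y, K) = 2*K
A(D, Y) = 8*Y
U(M) = 1/(-17 + M)
U(18)*(-408 + A(o(5, -1), -17)) = (-408 + 8*(-17))/(-17 + 18) = (-408 - 136)/1 = 1*(-544) = -544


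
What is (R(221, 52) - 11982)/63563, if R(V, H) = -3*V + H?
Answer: -12593/63563 ≈ -0.19812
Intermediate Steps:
R(V, H) = H - 3*V
(R(221, 52) - 11982)/63563 = ((52 - 3*221) - 11982)/63563 = ((52 - 663) - 11982)*(1/63563) = (-611 - 11982)*(1/63563) = -12593*1/63563 = -12593/63563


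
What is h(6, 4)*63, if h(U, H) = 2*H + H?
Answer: 756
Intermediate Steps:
h(U, H) = 3*H
h(6, 4)*63 = (3*4)*63 = 12*63 = 756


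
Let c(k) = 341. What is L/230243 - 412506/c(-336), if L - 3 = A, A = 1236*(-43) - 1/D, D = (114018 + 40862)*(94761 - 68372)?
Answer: -35295972530843439391/29172013259234560 ≈ -1209.9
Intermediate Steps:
D = 4087128320 (D = 154880*26389 = 4087128320)
A = -217222695951361/4087128320 (A = 1236*(-43) - 1/4087128320 = -53148 - 1*1/4087128320 = -53148 - 1/4087128320 = -217222695951361/4087128320 ≈ -53148.)
L = -217210434566401/4087128320 (L = 3 - 217222695951361/4087128320 = -217210434566401/4087128320 ≈ -53145.)
L/230243 - 412506/c(-336) = -217210434566401/4087128320/230243 - 412506/341 = -217210434566401/4087128320*1/230243 - 412506*1/341 = -217210434566401/941032685781760 - 412506/341 = -35295972530843439391/29172013259234560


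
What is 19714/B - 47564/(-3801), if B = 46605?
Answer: 254628126/19682845 ≈ 12.937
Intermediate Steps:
19714/B - 47564/(-3801) = 19714/46605 - 47564/(-3801) = 19714*(1/46605) - 47564*(-1/3801) = 19714/46605 + 47564/3801 = 254628126/19682845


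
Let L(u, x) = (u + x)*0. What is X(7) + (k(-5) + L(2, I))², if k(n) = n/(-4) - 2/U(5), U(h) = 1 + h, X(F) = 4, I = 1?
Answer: 697/144 ≈ 4.8403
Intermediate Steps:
L(u, x) = 0
k(n) = -⅓ - n/4 (k(n) = n/(-4) - 2/(1 + 5) = n*(-¼) - 2/6 = -n/4 - 2*⅙ = -n/4 - ⅓ = -⅓ - n/4)
X(7) + (k(-5) + L(2, I))² = 4 + ((-⅓ - ¼*(-5)) + 0)² = 4 + ((-⅓ + 5/4) + 0)² = 4 + (11/12 + 0)² = 4 + (11/12)² = 4 + 121/144 = 697/144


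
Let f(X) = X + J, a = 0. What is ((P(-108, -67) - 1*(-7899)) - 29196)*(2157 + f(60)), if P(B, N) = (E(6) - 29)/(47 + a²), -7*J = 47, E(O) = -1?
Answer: -15487301808/329 ≈ -4.7074e+7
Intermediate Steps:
J = -47/7 (J = -⅐*47 = -47/7 ≈ -6.7143)
P(B, N) = -30/47 (P(B, N) = (-1 - 29)/(47 + 0²) = -30/(47 + 0) = -30/47)
f(X) = -47/7 + X (f(X) = X - 47/7 = -47/7 + X)
((P(-108, -67) - 1*(-7899)) - 29196)*(2157 + f(60)) = ((-30/47 - 1*(-7899)) - 29196)*(2157 + (-47/7 + 60)) = ((-30/47 + 7899) - 29196)*(2157 + 373/7) = (371223/47 - 29196)*(15472/7) = -1000989/47*15472/7 = -15487301808/329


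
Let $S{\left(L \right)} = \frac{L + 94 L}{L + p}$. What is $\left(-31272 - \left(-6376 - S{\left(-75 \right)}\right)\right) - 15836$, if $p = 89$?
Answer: $- \frac{577373}{14} \approx -41241.0$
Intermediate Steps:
$S{\left(L \right)} = \frac{95 L}{89 + L}$ ($S{\left(L \right)} = \frac{L + 94 L}{L + 89} = \frac{95 L}{89 + L}$)
$\left(-31272 - \left(-6376 - S{\left(-75 \right)}\right)\right) - 15836 = \left(-31272 + \left(\left(95 \left(-75\right) \frac{1}{89 - 75} + 8297\right) - 1921\right)\right) - 15836 = \left(-31272 + \left(\left(95 \left(-75\right) \frac{1}{14} + 8297\right) - 1921\right)\right) - 15836 = \left(-31272 + \left(\left(- \frac{7125}{14} + 8297\right) - 1921\right)\right) - 15836 = \left(-31272 + \left(\frac{109033}{14} - 1921\right)\right) - 15836 = \left(-31272 + \frac{82139}{14}\right) - 15836 = - \frac{355669}{14} - 15836 = - \frac{577373}{14}$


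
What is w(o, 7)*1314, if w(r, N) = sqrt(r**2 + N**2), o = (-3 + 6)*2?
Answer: 1314*sqrt(85) ≈ 12114.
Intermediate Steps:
o = 6 (o = 3*2 = 6)
w(r, N) = sqrt(N**2 + r**2)
w(o, 7)*1314 = sqrt(7**2 + 6**2)*1314 = sqrt(49 + 36)*1314 = sqrt(85)*1314 = 1314*sqrt(85)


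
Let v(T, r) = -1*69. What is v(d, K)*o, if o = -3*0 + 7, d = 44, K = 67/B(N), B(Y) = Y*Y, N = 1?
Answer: -483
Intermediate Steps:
B(Y) = Y²
K = 67 (K = 67/(1²) = 67/1 = 67*1 = 67)
v(T, r) = -69
o = 7 (o = 0 + 7 = 7)
v(d, K)*o = -69*7 = -483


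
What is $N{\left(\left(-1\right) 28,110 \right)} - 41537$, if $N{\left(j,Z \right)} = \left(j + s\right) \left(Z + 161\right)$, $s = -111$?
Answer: $-79206$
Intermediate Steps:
$N{\left(j,Z \right)} = \left(-111 + j\right) \left(161 + Z\right)$ ($N{\left(j,Z \right)} = \left(j - 111\right) \left(Z + 161\right) = \left(-111 + j\right) \left(161 + Z\right)$)
$N{\left(\left(-1\right) 28,110 \right)} - 41537 = \left(-17871 - 12210 + 161 \left(\left(-1\right) 28\right) + 110 \left(\left(-1\right) 28\right)\right) - 41537 = \left(-17871 - 12210 + 161 \left(-28\right) + 110 \left(-28\right)\right) - 41537 = \left(-17871 - 12210 - 4508 - 3080\right) - 41537 = -37669 - 41537 = -79206$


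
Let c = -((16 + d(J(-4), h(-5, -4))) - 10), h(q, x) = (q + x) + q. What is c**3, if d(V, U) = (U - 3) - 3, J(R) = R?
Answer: 2744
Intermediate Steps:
h(q, x) = x + 2*q
d(V, U) = -6 + U (d(V, U) = (-3 + U) - 3 = -6 + U)
c = 14 (c = -((16 + (-6 + (-4 + 2*(-5)))) - 10) = -((16 + (-6 + (-4 - 10))) - 10) = -((16 + (-6 - 14)) - 10) = -((16 - 20) - 10) = -(-4 - 10) = -1*(-14) = 14)
c**3 = 14**3 = 2744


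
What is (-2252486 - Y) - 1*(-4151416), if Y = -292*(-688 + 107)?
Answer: 1729278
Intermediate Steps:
Y = 169652 (Y = -292*(-581) = 169652)
(-2252486 - Y) - 1*(-4151416) = (-2252486 - 1*169652) - 1*(-4151416) = (-2252486 - 169652) + 4151416 = -2422138 + 4151416 = 1729278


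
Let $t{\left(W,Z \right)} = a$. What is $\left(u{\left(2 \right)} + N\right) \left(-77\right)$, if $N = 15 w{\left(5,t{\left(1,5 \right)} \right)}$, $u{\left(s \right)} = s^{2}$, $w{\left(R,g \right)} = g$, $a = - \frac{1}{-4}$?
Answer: $- \frac{2387}{4} \approx -596.75$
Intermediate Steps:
$a = \frac{1}{4}$ ($a = \left(-1\right) \left(- \frac{1}{4}\right) = \frac{1}{4} \approx 0.25$)
$t{\left(W,Z \right)} = \frac{1}{4}$
$N = \frac{15}{4}$ ($N = 15 \cdot \frac{1}{4} = \frac{15}{4} \approx 3.75$)
$\left(u{\left(2 \right)} + N\right) \left(-77\right) = \left(2^{2} + \frac{15}{4}\right) \left(-77\right) = \left(4 + \frac{15}{4}\right) \left(-77\right) = \frac{31}{4} \left(-77\right) = - \frac{2387}{4}$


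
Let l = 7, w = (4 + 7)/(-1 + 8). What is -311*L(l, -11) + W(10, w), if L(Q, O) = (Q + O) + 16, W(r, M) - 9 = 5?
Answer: -3718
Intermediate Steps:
w = 11/7 ≈ 1.5714
W(r, M) = 14 (W(r, M) = 9 + 5 = 14)
L(Q, O) = 16 + O + Q (L(Q, O) = (O + Q) + 16 = 16 + O + Q)
-311*L(l, -11) + W(10, w) = -311*(16 - 11 + 7) + 14 = -311*12 + 14 = -3732 + 14 = -3718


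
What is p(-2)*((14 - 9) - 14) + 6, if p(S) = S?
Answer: 24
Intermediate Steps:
p(-2)*((14 - 9) - 14) + 6 = -2*((14 - 9) - 14) + 6 = -2*(5 - 14) + 6 = -2*(-9) + 6 = 18 + 6 = 24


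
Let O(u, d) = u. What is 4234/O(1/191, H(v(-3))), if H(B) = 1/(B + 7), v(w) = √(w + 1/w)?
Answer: 808694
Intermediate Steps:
H(B) = 1/(7 + B)
4234/O(1/191, H(v(-3))) = 4234/(1/191) = 4234*191 = 808694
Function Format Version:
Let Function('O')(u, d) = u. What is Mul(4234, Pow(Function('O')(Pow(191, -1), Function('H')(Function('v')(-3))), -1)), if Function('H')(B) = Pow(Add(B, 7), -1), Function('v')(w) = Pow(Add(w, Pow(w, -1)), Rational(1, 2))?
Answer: 808694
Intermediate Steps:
Function('H')(B) = Pow(Add(7, B), -1)
Mul(4234, Pow(Function('O')(Pow(191, -1), Function('H')(Function('v')(-3))), -1)) = Mul(4234, Pow(Pow(191, -1), -1)) = Mul(4234, Pow(Rational(1, 191), -1)) = Mul(4234, 191) = 808694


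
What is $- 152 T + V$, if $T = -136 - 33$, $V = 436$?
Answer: $26124$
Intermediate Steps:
$T = -169$
$- 152 T + V = \left(-152\right) \left(-169\right) + 436 = 25688 + 436 = 26124$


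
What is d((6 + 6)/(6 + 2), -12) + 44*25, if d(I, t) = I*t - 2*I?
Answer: 1079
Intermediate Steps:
d(I, t) = -2*I + I*t
d((6 + 6)/(6 + 2), -12) + 44*25 = ((6 + 6)/(6 + 2))*(-2 - 12) + 44*25 = (12/8)*(-14) + 1100 = (12*(⅛))*(-14) + 1100 = (3/2)*(-14) + 1100 = -21 + 1100 = 1079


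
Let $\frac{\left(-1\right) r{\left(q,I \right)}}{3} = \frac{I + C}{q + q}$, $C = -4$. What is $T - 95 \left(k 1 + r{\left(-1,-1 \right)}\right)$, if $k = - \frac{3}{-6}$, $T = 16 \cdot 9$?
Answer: $809$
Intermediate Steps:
$r{\left(q,I \right)} = - \frac{3 \left(-4 + I\right)}{2 q}$ ($r{\left(q,I \right)} = - 3 \frac{I - 4}{q + q} = - 3 \frac{-4 + I}{2 q} = - \frac{3 \left(-4 + I\right)}{2 q}$)
$T = 144$
$k = \frac{1}{2}$ ($k = \left(-3\right) \left(- \frac{1}{6}\right) = \frac{1}{2} \approx 0.5$)
$T - 95 \left(k 1 + r{\left(-1,-1 \right)}\right) = 144 - 95 \left(\frac{1}{2} \cdot 1 + \frac{3 \left(4 - -1\right)}{2 \left(-1\right)}\right) = 144 - 95 \left(\frac{1}{2} + \frac{3}{2} \left(-1\right) \left(4 + 1\right)\right) = 144 - 95 \left(\frac{1}{2} + \frac{3}{2} \left(-1\right) 5\right) = 144 - 95 \left(\frac{1}{2} - \frac{15}{2}\right) = 144 - -665 = 144 + 665 = 809$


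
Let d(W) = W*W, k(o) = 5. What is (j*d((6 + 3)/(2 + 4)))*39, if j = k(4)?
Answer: 1755/4 ≈ 438.75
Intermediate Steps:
j = 5
d(W) = W²
(j*d((6 + 3)/(2 + 4)))*39 = (5*((6 + 3)/(2 + 4))²)*39 = (5*(9/6)²)*39 = (5*(9*(⅙))²)*39 = (5*(3/2)²)*39 = (5*(9/4))*39 = (45/4)*39 = 1755/4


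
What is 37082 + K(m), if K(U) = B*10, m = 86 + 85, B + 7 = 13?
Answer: 37142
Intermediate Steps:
B = 6 (B = -7 + 13 = 6)
m = 171
K(U) = 60 (K(U) = 6*10 = 60)
37082 + K(m) = 37082 + 60 = 37142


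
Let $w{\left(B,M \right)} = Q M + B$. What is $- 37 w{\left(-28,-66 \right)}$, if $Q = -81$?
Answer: $-196766$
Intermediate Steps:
$w{\left(B,M \right)} = B - 81 M$ ($w{\left(B,M \right)} = - 81 M + B = B - 81 M$)
$- 37 w{\left(-28,-66 \right)} = - 37 \left(-28 - -5346\right) = - 37 \left(-28 + 5346\right) = \left(-37\right) 5318 = -196766$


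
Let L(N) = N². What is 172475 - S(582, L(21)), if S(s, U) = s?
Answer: 171893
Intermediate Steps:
172475 - S(582, L(21)) = 172475 - 1*582 = 172475 - 582 = 171893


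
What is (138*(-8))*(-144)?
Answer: 158976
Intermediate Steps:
(138*(-8))*(-144) = -1104*(-144) = 158976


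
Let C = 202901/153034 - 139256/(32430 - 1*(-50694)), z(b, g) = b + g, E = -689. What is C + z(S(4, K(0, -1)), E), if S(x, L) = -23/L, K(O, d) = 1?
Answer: -2265413322443/3180199554 ≈ -712.35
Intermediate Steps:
C = -1111239995/3180199554 (C = 202901*(1/153034) - 139256/(32430 + 50694) = 202901/153034 - 139256/83124 = 202901/153034 - 139256*1/83124 = 202901/153034 - 34814/20781 = -1111239995/3180199554 ≈ -0.34942)
C + z(S(4, K(0, -1)), E) = -1111239995/3180199554 + (-23/1 - 689) = -1111239995/3180199554 + (-23*1 - 689) = -1111239995/3180199554 + (-23 - 689) = -1111239995/3180199554 - 712 = -2265413322443/3180199554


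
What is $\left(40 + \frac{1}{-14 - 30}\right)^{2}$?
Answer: $\frac{3094081}{1936} \approx 1598.2$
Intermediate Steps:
$\left(40 + \frac{1}{-14 - 30}\right)^{2} = \left(40 + \frac{1}{-44}\right)^{2} = \left(40 - \frac{1}{44}\right)^{2} = \left(\frac{1759}{44}\right)^{2} = \frac{3094081}{1936}$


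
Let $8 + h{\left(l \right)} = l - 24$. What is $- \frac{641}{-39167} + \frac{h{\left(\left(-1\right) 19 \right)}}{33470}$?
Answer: $\frac{19456753}{1310919490} \approx 0.014842$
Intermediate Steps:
$h{\left(l \right)} = -32 + l$ ($h{\left(l \right)} = -8 + \left(l - 24\right) = -8 + \left(-24 + l\right) = -32 + l$)
$- \frac{641}{-39167} + \frac{h{\left(\left(-1\right) 19 \right)}}{33470} = - \frac{641}{-39167} + \frac{-32 - 19}{33470} = \left(-641\right) \left(- \frac{1}{39167}\right) + \left(-32 - 19\right) \frac{1}{33470} = \frac{641}{39167} - \frac{51}{33470} = \frac{19456753}{1310919490}$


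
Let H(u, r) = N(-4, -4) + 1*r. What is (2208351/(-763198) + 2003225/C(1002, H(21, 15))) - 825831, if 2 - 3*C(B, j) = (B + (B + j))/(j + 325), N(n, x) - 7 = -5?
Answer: -20262898983747/8574754 ≈ -2.3631e+6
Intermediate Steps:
N(n, x) = 2 (N(n, x) = 7 - 5 = 2)
H(u, r) = 2 + r (H(u, r) = 2 + 1*r = 2 + r)
C(B, j) = ⅔ - (j + 2*B)/(3*(325 + j)) (C(B, j) = ⅔ - (B + (B + j))/(3*(j + 325)) = ⅔ - (j + 2*B)/(3*(325 + j)))
(2208351/(-763198) + 2003225/C(1002, H(21, 15))) - 825831 = (2208351/(-763198) + 2003225/(((650 + (2 + 15) - 2*1002)/(3*(325 + (2 + 15)))))) - 825831 = (2208351*(-1/763198) + 2003225/(((650 + 17 - 2004)/(3*(325 + 17))))) - 825831 = (-129903/44894 + 2003225/(((⅓)*(-1337)/342))) - 825831 = (-129903/44894 + 2003225/(((⅓)*(1/342)*(-1337)))) - 825831 = (-129903/44894 + 2003225/(-1337/1026)) - 825831 = (-129903/44894 + 2003225*(-1026/1337)) - 825831 = (-129903/44894 - 293615550/191) - 825831 = -13181601313173/8574754 - 825831 = -20262898983747/8574754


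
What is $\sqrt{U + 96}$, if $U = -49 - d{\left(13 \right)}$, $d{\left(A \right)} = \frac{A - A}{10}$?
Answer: $\sqrt{47} \approx 6.8557$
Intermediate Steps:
$d{\left(A \right)} = 0$ ($d{\left(A \right)} = 0 \cdot \frac{1}{10} = 0$)
$U = -49$ ($U = -49 - 0 = -49 + 0 = -49$)
$\sqrt{U + 96} = \sqrt{-49 + 96} = \sqrt{47}$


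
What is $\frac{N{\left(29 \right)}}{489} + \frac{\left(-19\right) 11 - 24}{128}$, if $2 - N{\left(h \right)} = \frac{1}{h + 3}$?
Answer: $- \frac{37895}{20864} \approx -1.8163$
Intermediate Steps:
$N{\left(h \right)} = 2 - \frac{1}{3 + h}$ ($N{\left(h \right)} = 2 - \frac{1}{h + 3} = 2 - \frac{1}{3 + h}$)
$\frac{N{\left(29 \right)}}{489} + \frac{\left(-19\right) 11 - 24}{128} = \frac{\frac{1}{3 + 29} \left(5 + 2 \cdot 29\right)}{489} + \frac{\left(-19\right) 11 - 24}{128} = \frac{5 + 58}{32} \cdot \frac{1}{489} + \left(-209 - 24\right) \frac{1}{128} = \frac{1}{32} \cdot 63 \cdot \frac{1}{489} - \frac{233}{128} = \frac{63}{32} \cdot \frac{1}{489} - \frac{233}{128} = \frac{21}{5216} - \frac{233}{128} = - \frac{37895}{20864}$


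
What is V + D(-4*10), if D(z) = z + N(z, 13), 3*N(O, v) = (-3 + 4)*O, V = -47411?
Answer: -142393/3 ≈ -47464.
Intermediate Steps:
N(O, v) = O/3 (N(O, v) = ((-3 + 4)*O)/3 = (1*O)/3 = O/3)
D(z) = 4*z/3 (D(z) = z + z/3 = 4*z/3)
V + D(-4*10) = -47411 + 4*(-4*10)/3 = -47411 + (4/3)*(-40) = -47411 - 160/3 = -142393/3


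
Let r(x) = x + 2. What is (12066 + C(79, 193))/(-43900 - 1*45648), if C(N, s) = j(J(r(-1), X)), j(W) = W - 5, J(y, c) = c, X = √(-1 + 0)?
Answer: -12061/89548 - I/89548 ≈ -0.13469 - 1.1167e-5*I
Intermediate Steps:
r(x) = 2 + x
X = I (X = √(-1) = I ≈ 1.0*I)
j(W) = -5 + W
C(N, s) = -5 + I
(12066 + C(79, 193))/(-43900 - 1*45648) = (12066 + (-5 + I))/(-43900 - 1*45648) = (12061 + I)/(-43900 - 45648) = (12061 + I)/(-89548) = (12061 + I)*(-1/89548) = -12061/89548 - I/89548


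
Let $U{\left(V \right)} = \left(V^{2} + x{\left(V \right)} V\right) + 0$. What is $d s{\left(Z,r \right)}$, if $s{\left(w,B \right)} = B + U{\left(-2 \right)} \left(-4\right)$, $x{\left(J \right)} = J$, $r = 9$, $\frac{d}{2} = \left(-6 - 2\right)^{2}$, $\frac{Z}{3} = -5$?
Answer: $-2944$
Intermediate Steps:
$Z = -15$ ($Z = 3 \left(-5\right) = -15$)
$d = 128$ ($d = 2 \left(-6 - 2\right)^{2} = 2 \left(-8\right)^{2} = 2 \cdot 64 = 128$)
$U{\left(V \right)} = 2 V^{2}$ ($U{\left(V \right)} = \left(V^{2} + V V\right) + 0 = \left(V^{2} + V^{2}\right) + 0 = 2 V^{2} + 0 = 2 V^{2}$)
$s{\left(w,B \right)} = -32 + B$ ($s{\left(w,B \right)} = B + 2 \left(-2\right)^{2} \left(-4\right) = B + 2 \cdot 4 \left(-4\right) = B + 8 \left(-4\right) = B - 32 = -32 + B$)
$d s{\left(Z,r \right)} = 128 \left(-32 + 9\right) = 128 \left(-23\right) = -2944$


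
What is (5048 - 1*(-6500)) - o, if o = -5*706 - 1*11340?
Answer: 26418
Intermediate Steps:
o = -14870 (o = -3530 - 11340 = -14870)
(5048 - 1*(-6500)) - o = (5048 - 1*(-6500)) - 1*(-14870) = (5048 + 6500) + 14870 = 11548 + 14870 = 26418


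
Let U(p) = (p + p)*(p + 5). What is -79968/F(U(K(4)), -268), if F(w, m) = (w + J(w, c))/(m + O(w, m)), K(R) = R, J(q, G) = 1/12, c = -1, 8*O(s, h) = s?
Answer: 248540544/865 ≈ 2.8733e+5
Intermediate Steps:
O(s, h) = s/8
J(q, G) = 1/12
U(p) = 2*p*(5 + p) (U(p) = (2*p)*(5 + p) = 2*p*(5 + p))
F(w, m) = (1/12 + w)/(m + w/8) (F(w, m) = (w + 1/12)/(m + w/8) = (1/12 + w)/(m + w/8))
-79968/F(U(K(4)), -268) = -79968*3*(2*4*(5 + 4) + 8*(-268))/(2*(1 + 12*(2*4*(5 + 4)))) = -79968*3*(2*4*9 - 2144)/(2*(1 + 12*(2*4*9))) = -79968*3*(72 - 2144)/(2*(1 + 12*72)) = -79968*(-3108/(1 + 864)) = -79968/((⅔)*(-1/2072)*865) = -79968/(-865/3108) = -79968*(-3108/865) = 248540544/865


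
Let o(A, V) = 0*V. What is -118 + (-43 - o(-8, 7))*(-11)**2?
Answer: -5321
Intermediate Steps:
o(A, V) = 0
-118 + (-43 - o(-8, 7))*(-11)**2 = -118 + (-43 - 1*0)*(-11)**2 = -118 + (-43 + 0)*121 = -118 - 43*121 = -118 - 5203 = -5321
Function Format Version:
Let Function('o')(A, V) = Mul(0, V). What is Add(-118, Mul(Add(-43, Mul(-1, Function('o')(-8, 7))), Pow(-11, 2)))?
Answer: -5321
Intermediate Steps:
Function('o')(A, V) = 0
Add(-118, Mul(Add(-43, Mul(-1, Function('o')(-8, 7))), Pow(-11, 2))) = Add(-118, Mul(Add(-43, Mul(-1, 0)), Pow(-11, 2))) = Add(-118, Mul(Add(-43, 0), 121)) = Add(-118, Mul(-43, 121)) = Add(-118, -5203) = -5321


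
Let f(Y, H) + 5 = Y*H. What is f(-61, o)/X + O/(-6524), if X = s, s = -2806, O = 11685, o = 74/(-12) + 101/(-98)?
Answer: -374007353/192216612 ≈ -1.9458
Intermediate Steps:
o = -1058/147 (o = 74*(-1/12) + 101*(-1/98) = -37/6 - 101/98 = -1058/147 ≈ -7.1973)
f(Y, H) = -5 + H*Y (f(Y, H) = -5 + Y*H = -5 + H*Y)
X = -2806
f(-61, o)/X + O/(-6524) = (-5 - 1058/147*(-61))/(-2806) + 11685/(-6524) = (-5 + 64538/147)*(-1/2806) + 11685*(-1/6524) = (63803/147)*(-1/2806) - 11685/6524 = -63803/412482 - 11685/6524 = -374007353/192216612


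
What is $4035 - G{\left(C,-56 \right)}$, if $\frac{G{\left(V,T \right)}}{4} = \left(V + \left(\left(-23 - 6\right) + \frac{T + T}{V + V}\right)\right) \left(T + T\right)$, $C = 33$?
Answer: $\frac{167203}{33} \approx 5066.8$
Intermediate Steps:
$G{\left(V,T \right)} = 8 T \left(-29 + V + \frac{T}{V}\right)$ ($G{\left(V,T \right)} = 4 \left(V + \left(\left(-23 - 6\right) + \frac{T + T}{V + V}\right)\right) \left(T + T\right) = 4 \left(V + \left(-29 + \frac{2 T}{2 V}\right)\right) 2 T = 4 \left(V + \left(-29 + 2 T \frac{1}{2 V}\right)\right) 2 T = 4 \left(V + \left(-29 + \frac{T}{V}\right)\right) 2 T = 4 \left(-29 + V + \frac{T}{V}\right) 2 T = 4 \cdot 2 T \left(-29 + V + \frac{T}{V}\right) = 8 T \left(-29 + V + \frac{T}{V}\right)$)
$4035 - G{\left(C,-56 \right)} = 4035 - 8 \left(-56\right) \frac{1}{33} \left(-56 + 33 \left(-29 + 33\right)\right) = 4035 - 8 \left(-56\right) \frac{1}{33} \left(-56 + 33 \cdot 4\right) = 4035 - 8 \left(-56\right) \frac{1}{33} \left(-56 + 132\right) = 4035 - 8 \left(-56\right) \frac{1}{33} \cdot 76 = 4035 - - \frac{34048}{33} = 4035 + \frac{34048}{33} = \frac{167203}{33}$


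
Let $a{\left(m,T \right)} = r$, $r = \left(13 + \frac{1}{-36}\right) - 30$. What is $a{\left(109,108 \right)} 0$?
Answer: $0$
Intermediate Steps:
$r = - \frac{613}{36}$ ($r = \left(13 - \frac{1}{36}\right) - 30 = \frac{467}{36} - 30 = - \frac{613}{36} \approx -17.028$)
$a{\left(m,T \right)} = - \frac{613}{36}$
$a{\left(109,108 \right)} 0 = \left(- \frac{613}{36}\right) 0 = 0$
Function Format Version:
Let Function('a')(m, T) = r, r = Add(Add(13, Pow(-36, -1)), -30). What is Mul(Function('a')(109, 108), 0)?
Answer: 0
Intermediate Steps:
r = Rational(-613, 36) (r = Add(Add(13, Rational(-1, 36)), -30) = Add(Rational(467, 36), -30) = Rational(-613, 36) ≈ -17.028)
Function('a')(m, T) = Rational(-613, 36)
Mul(Function('a')(109, 108), 0) = Mul(Rational(-613, 36), 0) = 0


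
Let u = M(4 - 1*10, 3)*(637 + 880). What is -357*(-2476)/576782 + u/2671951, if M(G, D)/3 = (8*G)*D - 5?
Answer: 985353846957/770566620841 ≈ 1.2787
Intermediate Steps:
M(G, D) = -15 + 24*D*G (M(G, D) = 3*((8*G)*D - 5) = 3*(8*D*G - 5) = 3*(-5 + 8*D*G) = -15 + 24*D*G)
u = -678099 (u = (-15 + 24*3*(4 - 1*10))*(637 + 880) = (-15 + 24*3*(4 - 10))*1517 = (-15 + 24*3*(-6))*1517 = (-15 - 432)*1517 = -447*1517 = -678099)
-357*(-2476)/576782 + u/2671951 = -357*(-2476)/576782 - 678099/2671951 = 883932*(1/576782) - 678099*1/2671951 = 441966/288391 - 678099/2671951 = 985353846957/770566620841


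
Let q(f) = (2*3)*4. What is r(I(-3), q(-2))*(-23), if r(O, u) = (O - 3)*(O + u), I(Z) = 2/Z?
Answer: 17710/9 ≈ 1967.8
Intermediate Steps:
q(f) = 24 (q(f) = 6*4 = 24)
r(O, u) = (-3 + O)*(O + u)
r(I(-3), q(-2))*(-23) = ((2/(-3))² - 6/(-3) - 3*24 + (2/(-3))*24)*(-23) = ((2*(-⅓))² - 6*(-1)/3 - 72 + (2*(-⅓))*24)*(-23) = ((-⅔)² - 3*(-⅔) - 72 - ⅔*24)*(-23) = (4/9 + 2 - 72 - 16)*(-23) = -770/9*(-23) = 17710/9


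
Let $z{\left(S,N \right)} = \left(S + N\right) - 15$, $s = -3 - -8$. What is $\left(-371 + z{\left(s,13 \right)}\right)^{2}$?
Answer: $135424$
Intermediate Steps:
$s = 5$ ($s = -3 + 8 = 5$)
$z{\left(S,N \right)} = -15 + N + S$ ($z{\left(S,N \right)} = \left(N + S\right) - 15 = -15 + N + S$)
$\left(-371 + z{\left(s,13 \right)}\right)^{2} = \left(-371 + \left(-15 + 13 + 5\right)\right)^{2} = \left(-371 + 3\right)^{2} = \left(-368\right)^{2} = 135424$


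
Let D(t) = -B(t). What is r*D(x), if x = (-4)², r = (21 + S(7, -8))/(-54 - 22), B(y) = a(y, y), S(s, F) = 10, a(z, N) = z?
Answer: 124/19 ≈ 6.5263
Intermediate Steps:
B(y) = y
r = -31/76 (r = (21 + 10)/(-54 - 22) = 31/(-76) = 31*(-1/76) = -31/76 ≈ -0.40789)
x = 16
D(t) = -t
r*D(x) = -(-31)*16/76 = -31/76*(-16) = 124/19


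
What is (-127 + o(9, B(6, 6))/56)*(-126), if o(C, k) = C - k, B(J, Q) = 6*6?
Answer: 64251/4 ≈ 16063.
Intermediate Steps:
B(J, Q) = 36
(-127 + o(9, B(6, 6))/56)*(-126) = (-127 + (9 - 1*36)/56)*(-126) = (-127 + (9 - 36)*(1/56))*(-126) = (-127 - 27*1/56)*(-126) = (-127 - 27/56)*(-126) = -7139/56*(-126) = 64251/4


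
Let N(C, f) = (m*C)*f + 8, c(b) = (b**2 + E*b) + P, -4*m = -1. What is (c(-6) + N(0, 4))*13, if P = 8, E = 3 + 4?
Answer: 130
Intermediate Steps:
m = 1/4 (m = -1/4*(-1) = 1/4 ≈ 0.25000)
E = 7
c(b) = 8 + b**2 + 7*b (c(b) = (b**2 + 7*b) + 8 = 8 + b**2 + 7*b)
N(C, f) = 8 + C*f/4 (N(C, f) = (C/4)*f + 8 = C*f/4 + 8 = 8 + C*f/4)
(c(-6) + N(0, 4))*13 = ((8 + (-6)**2 + 7*(-6)) + (8 + (1/4)*0*4))*13 = ((8 + 36 - 42) + (8 + 0))*13 = (2 + 8)*13 = 10*13 = 130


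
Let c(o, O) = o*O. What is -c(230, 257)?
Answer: -59110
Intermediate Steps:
c(o, O) = O*o
-c(230, 257) = -257*230 = -1*59110 = -59110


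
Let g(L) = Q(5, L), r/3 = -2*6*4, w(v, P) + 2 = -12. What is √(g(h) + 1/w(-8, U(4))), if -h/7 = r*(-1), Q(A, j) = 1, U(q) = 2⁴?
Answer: √182/14 ≈ 0.96362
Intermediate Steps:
U(q) = 16
w(v, P) = -14 (w(v, P) = -2 - 12 = -14)
r = -144 (r = 3*(-2*6*4) = 3*(-12*4) = 3*(-48) = -144)
h = -1008 (h = -(-1008)*(-1) = -7*144 = -1008)
g(L) = 1
√(g(h) + 1/w(-8, U(4))) = √(1 + 1/(-14)) = √(1 - 1/14) = √(13/14) = √182/14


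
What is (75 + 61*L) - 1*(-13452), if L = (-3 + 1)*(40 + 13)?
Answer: 7061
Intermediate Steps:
L = -106 (L = -2*53 = -106)
(75 + 61*L) - 1*(-13452) = (75 + 61*(-106)) - 1*(-13452) = (75 - 6466) + 13452 = -6391 + 13452 = 7061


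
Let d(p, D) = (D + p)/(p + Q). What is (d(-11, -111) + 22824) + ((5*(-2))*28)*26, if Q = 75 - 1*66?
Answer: 15605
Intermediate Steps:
Q = 9 (Q = 75 - 66 = 9)
d(p, D) = (D + p)/(9 + p) (d(p, D) = (D + p)/(p + 9) = (D + p)/(9 + p))
(d(-11, -111) + 22824) + ((5*(-2))*28)*26 = ((-111 - 11)/(9 - 11) + 22824) + ((5*(-2))*28)*26 = (-122/(-2) + 22824) - 10*28*26 = (-½*(-122) + 22824) - 280*26 = (61 + 22824) - 7280 = 22885 - 7280 = 15605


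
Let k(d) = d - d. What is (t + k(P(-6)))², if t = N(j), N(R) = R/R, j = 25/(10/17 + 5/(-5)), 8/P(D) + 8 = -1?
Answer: 1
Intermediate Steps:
P(D) = -8/9 (P(D) = 8/(-8 - 1) = 8/(-9) = 8*(-⅑) = -8/9)
j = -425/7 (j = 25/(10*(1/17) + 5*(-⅕)) = 25/(10/17 - 1) = 25/(-7/17) = 25*(-17/7) = -425/7 ≈ -60.714)
N(R) = 1
k(d) = 0
t = 1
(t + k(P(-6)))² = (1 + 0)² = 1² = 1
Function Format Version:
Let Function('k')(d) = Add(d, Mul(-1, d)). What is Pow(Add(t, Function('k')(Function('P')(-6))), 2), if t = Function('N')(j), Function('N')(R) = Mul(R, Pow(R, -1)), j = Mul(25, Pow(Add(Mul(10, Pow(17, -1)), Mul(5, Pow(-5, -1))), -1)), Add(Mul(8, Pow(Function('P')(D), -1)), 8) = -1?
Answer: 1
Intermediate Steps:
Function('P')(D) = Rational(-8, 9) (Function('P')(D) = Mul(8, Pow(Add(-8, -1), -1)) = Mul(8, Pow(-9, -1)) = Mul(8, Rational(-1, 9)) = Rational(-8, 9))
j = Rational(-425, 7) (j = Mul(25, Pow(Add(Mul(10, Rational(1, 17)), Mul(5, Rational(-1, 5))), -1)) = Mul(25, Pow(Add(Rational(10, 17), -1), -1)) = Mul(25, Pow(Rational(-7, 17), -1)) = Mul(25, Rational(-17, 7)) = Rational(-425, 7) ≈ -60.714)
Function('N')(R) = 1
Function('k')(d) = 0
t = 1
Pow(Add(t, Function('k')(Function('P')(-6))), 2) = Pow(Add(1, 0), 2) = Pow(1, 2) = 1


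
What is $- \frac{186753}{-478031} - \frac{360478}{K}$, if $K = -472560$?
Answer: $\frac{130285828249}{112949164680} \approx 1.1535$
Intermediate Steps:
$- \frac{186753}{-478031} - \frac{360478}{K} = - \frac{186753}{-478031} - \frac{360478}{-472560} = \left(-186753\right) \left(- \frac{1}{478031}\right) - - \frac{180239}{236280} = \frac{186753}{478031} + \frac{180239}{236280} = \frac{130285828249}{112949164680}$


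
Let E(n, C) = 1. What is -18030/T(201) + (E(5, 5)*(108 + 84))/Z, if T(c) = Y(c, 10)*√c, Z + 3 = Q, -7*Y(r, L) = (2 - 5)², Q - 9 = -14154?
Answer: -16/1179 + 42070*√201/603 ≈ 989.12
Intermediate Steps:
Q = -14145 (Q = 9 - 14154 = -14145)
Y(r, L) = -9/7 (Y(r, L) = -(2 - 5)²/7 = -⅐*(-3)² = -⅐*9 = -9/7)
Z = -14148 (Z = -3 - 14145 = -14148)
T(c) = -9*√c/7
-18030/T(201) + (E(5, 5)*(108 + 84))/Z = -18030*(-7*√201/1809) + (1*(108 + 84))/(-14148) = -(-42070)*√201/603 + (1*192)*(-1/14148) = 42070*√201/603 + 192*(-1/14148) = 42070*√201/603 - 16/1179 = -16/1179 + 42070*√201/603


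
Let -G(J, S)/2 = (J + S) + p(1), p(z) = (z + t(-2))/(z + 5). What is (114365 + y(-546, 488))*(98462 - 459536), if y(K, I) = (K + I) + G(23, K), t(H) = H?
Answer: -41651089480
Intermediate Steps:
p(z) = (-2 + z)/(5 + z) (p(z) = (z - 2)/(z + 5) = (-2 + z)/(5 + z))
G(J, S) = ⅓ - 2*J - 2*S (G(J, S) = -2*((J + S) + (-2 + 1)/(5 + 1)) = -2*((J + S) - 1/6) = -2*((J + S) + (⅙)*(-1)) = -2*((J + S) - ⅙) = -2*(-⅙ + J + S) = ⅓ - 2*J - 2*S)
y(K, I) = -137/3 + I - K (y(K, I) = (K + I) + (⅓ - 2*23 - 2*K) = (I + K) + (⅓ - 46 - 2*K) = (I + K) + (-137/3 - 2*K) = -137/3 + I - K)
(114365 + y(-546, 488))*(98462 - 459536) = (114365 + (-137/3 + 488 - 1*(-546)))*(98462 - 459536) = (114365 + (-137/3 + 488 + 546))*(-361074) = (114365 + 2965/3)*(-361074) = (346060/3)*(-361074) = -41651089480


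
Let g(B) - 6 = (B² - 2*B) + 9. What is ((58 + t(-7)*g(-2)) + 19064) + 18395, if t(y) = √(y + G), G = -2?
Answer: 37517 + 69*I ≈ 37517.0 + 69.0*I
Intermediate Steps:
t(y) = √(-2 + y) (t(y) = √(y - 2) = √(-2 + y))
g(B) = 15 + B² - 2*B (g(B) = 6 + ((B² - 2*B) + 9) = 6 + (9 + B² - 2*B) = 15 + B² - 2*B)
((58 + t(-7)*g(-2)) + 19064) + 18395 = ((58 + √(-2 - 7)*(15 + (-2)² - 2*(-2))) + 19064) + 18395 = ((58 + √(-9)*(15 + 4 + 4)) + 19064) + 18395 = ((58 + (3*I)*23) + 19064) + 18395 = ((58 + 69*I) + 19064) + 18395 = (19122 + 69*I) + 18395 = 37517 + 69*I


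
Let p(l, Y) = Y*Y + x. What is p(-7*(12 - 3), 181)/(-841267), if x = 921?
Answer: -33682/841267 ≈ -0.040037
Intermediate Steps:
p(l, Y) = 921 + Y² (p(l, Y) = Y*Y + 921 = Y² + 921 = 921 + Y²)
p(-7*(12 - 3), 181)/(-841267) = (921 + 181²)/(-841267) = (921 + 32761)*(-1/841267) = 33682*(-1/841267) = -33682/841267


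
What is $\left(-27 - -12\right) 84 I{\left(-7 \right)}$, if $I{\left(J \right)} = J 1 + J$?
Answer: $17640$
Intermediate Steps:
$I{\left(J \right)} = 2 J$ ($I{\left(J \right)} = J + J = 2 J$)
$\left(-27 - -12\right) 84 I{\left(-7 \right)} = \left(-27 - -12\right) 84 \cdot 2 \left(-7\right) = \left(-27 + 12\right) 84 \left(-14\right) = \left(-15\right) 84 \left(-14\right) = \left(-1260\right) \left(-14\right) = 17640$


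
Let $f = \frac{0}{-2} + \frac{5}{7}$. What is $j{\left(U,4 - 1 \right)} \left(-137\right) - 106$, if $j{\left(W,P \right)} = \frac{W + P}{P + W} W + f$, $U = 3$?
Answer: $- \frac{4304}{7} \approx -614.86$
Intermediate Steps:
$f = \frac{5}{7}$ ($f = 0 \left(- \frac{1}{2}\right) + 5 \cdot \frac{1}{7} = 0 + \frac{5}{7} = \frac{5}{7} \approx 0.71429$)
$j{\left(W,P \right)} = \frac{5}{7} + W$ ($j{\left(W,P \right)} = \frac{W + P}{P + W} W + \frac{5}{7} = \frac{P + W}{P + W} W + \frac{5}{7} = 1 W + \frac{5}{7} = W + \frac{5}{7} = \frac{5}{7} + W$)
$j{\left(U,4 - 1 \right)} \left(-137\right) - 106 = \left(\frac{5}{7} + 3\right) \left(-137\right) - 106 = \frac{26}{7} \left(-137\right) - 106 = - \frac{3562}{7} - 106 = - \frac{4304}{7}$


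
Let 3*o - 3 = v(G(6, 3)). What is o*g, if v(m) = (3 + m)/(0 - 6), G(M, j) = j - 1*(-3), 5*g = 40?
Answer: 4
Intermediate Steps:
g = 8 (g = (⅕)*40 = 8)
G(M, j) = 3 + j (G(M, j) = j + 3 = 3 + j)
v(m) = -½ - m/6 (v(m) = (3 + m)/(-6) = (3 + m)*(-⅙) = -½ - m/6)
o = ½ (o = 1 + (-½ - (3 + 3)/6)/3 = 1 + (-½ - ⅙*6)/3 = 1 + (-½ - 1)/3 = 1 + (⅓)*(-3/2) = 1 - ½ = ½ ≈ 0.50000)
o*g = (½)*8 = 4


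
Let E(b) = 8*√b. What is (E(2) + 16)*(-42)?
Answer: -672 - 336*√2 ≈ -1147.2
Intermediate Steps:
(E(2) + 16)*(-42) = (8*√2 + 16)*(-42) = (16 + 8*√2)*(-42) = -672 - 336*√2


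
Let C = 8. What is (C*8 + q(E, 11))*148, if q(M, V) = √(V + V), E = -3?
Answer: 9472 + 148*√22 ≈ 10166.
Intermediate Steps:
q(M, V) = √2*√V (q(M, V) = √(2*V) = √2*√V)
(C*8 + q(E, 11))*148 = (8*8 + √2*√11)*148 = (64 + √22)*148 = 9472 + 148*√22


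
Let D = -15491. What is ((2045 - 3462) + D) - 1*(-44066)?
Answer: 27158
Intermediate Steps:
((2045 - 3462) + D) - 1*(-44066) = ((2045 - 3462) - 15491) - 1*(-44066) = (-1417 - 15491) + 44066 = -16908 + 44066 = 27158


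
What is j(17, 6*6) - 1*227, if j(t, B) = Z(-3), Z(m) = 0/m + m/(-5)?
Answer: -1132/5 ≈ -226.40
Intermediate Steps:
Z(m) = -m/5 (Z(m) = 0 + m*(-⅕) = 0 - m/5 = -m/5)
j(t, B) = ⅗ (j(t, B) = -⅕*(-3) = ⅗)
j(17, 6*6) - 1*227 = ⅗ - 1*227 = ⅗ - 227 = -1132/5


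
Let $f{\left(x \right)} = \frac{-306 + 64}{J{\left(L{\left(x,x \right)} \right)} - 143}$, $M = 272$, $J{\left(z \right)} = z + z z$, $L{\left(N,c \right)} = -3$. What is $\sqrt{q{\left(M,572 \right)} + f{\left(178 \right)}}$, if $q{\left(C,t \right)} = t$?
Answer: $\frac{3 \sqrt{1196558}}{137} \approx 23.953$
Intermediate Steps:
$J{\left(z \right)} = z + z^{2}$
$f{\left(x \right)} = \frac{242}{137}$ ($f{\left(x \right)} = \frac{-306 + 64}{- 3 \left(1 - 3\right) - 143} = - \frac{242}{\left(-3\right) \left(-2\right) - 143} = - \frac{242}{6 - 143} = - \frac{242}{-137} = \left(-242\right) \left(- \frac{1}{137}\right) = \frac{242}{137}$)
$\sqrt{q{\left(M,572 \right)} + f{\left(178 \right)}} = \sqrt{572 + \frac{242}{137}} = \sqrt{\frac{78606}{137}} = \frac{3 \sqrt{1196558}}{137}$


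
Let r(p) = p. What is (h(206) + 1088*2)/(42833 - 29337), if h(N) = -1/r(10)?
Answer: 21759/134960 ≈ 0.16123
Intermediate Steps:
h(N) = -1/10
(h(206) + 1088*2)/(42833 - 29337) = (-1/10 + 1088*2)/(42833 - 29337) = (-1/10 + 2176)/13496 = (21759/10)*(1/13496) = 21759/134960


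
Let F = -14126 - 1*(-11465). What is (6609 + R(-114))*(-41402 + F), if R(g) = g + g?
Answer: -281166003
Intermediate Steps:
F = -2661 (F = -14126 + 11465 = -2661)
R(g) = 2*g
(6609 + R(-114))*(-41402 + F) = (6609 + 2*(-114))*(-41402 - 2661) = (6609 - 228)*(-44063) = 6381*(-44063) = -281166003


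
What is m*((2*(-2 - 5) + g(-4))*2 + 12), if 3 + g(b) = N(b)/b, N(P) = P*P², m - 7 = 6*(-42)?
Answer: -2450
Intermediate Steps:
m = -245 (m = 7 + 6*(-42) = 7 - 252 = -245)
N(P) = P³
g(b) = -3 + b² (g(b) = -3 + b³/b = -3 + b²)
m*((2*(-2 - 5) + g(-4))*2 + 12) = -245*((2*(-2 - 5) + (-3 + (-4)²))*2 + 12) = -245*((2*(-7) + (-3 + 16))*2 + 12) = -245*((-14 + 13)*2 + 12) = -245*(-1*2 + 12) = -245*(-2 + 12) = -245*10 = -2450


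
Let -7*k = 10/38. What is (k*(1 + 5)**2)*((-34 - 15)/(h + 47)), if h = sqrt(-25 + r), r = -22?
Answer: 105/76 - 105*I*sqrt(47)/3572 ≈ 1.3816 - 0.20152*I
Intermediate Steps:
h = I*sqrt(47) (h = sqrt(-25 - 22) = sqrt(-47) = I*sqrt(47) ≈ 6.8557*I)
k = -5/133 (k = -10/(7*38) = -1/7*5/19 = -5/133 ≈ -0.037594)
(k*(1 + 5)**2)*((-34 - 15)/(h + 47)) = (-5*(1 + 5)**2/133)*((-34 - 15)/(I*sqrt(47) + 47)) = (-5/133*6**2)*(-49/(47 + I*sqrt(47))) = (-5/133*36)*(-49/(47 + I*sqrt(47))) = -(-1260)/(19*(47 + I*sqrt(47))) = 1260/(19*(47 + I*sqrt(47)))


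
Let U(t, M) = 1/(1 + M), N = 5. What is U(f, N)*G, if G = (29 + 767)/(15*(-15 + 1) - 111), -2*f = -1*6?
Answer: -398/963 ≈ -0.41329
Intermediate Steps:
f = 3 (f = -(-1)*6/2 = -½*(-6) = 3)
G = -796/321 (G = 796/(15*(-14) - 111) = 796/(-210 - 111) = 796/(-321) = 796*(-1/321) = -796/321 ≈ -2.4798)
U(f, N)*G = -796/321/(1 + 5) = -796/321/6 = (⅙)*(-796/321) = -398/963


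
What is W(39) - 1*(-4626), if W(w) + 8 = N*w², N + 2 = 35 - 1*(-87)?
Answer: 187138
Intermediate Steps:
N = 120 (N = -2 + (35 - 1*(-87)) = -2 + (35 + 87) = -2 + 122 = 120)
W(w) = -8 + 120*w²
W(39) - 1*(-4626) = (-8 + 120*39²) - 1*(-4626) = (-8 + 120*1521) + 4626 = (-8 + 182520) + 4626 = 182512 + 4626 = 187138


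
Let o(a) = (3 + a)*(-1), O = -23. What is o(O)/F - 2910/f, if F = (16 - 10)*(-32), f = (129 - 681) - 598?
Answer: 13393/5520 ≈ 2.4263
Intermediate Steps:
f = -1150 (f = -552 - 598 = -1150)
F = -192 (F = 6*(-32) = -192)
o(a) = -3 - a
o(O)/F - 2910/f = (-3 - 1*(-23))/(-192) - 2910/(-1150) = (-3 + 23)*(-1/192) - 2910*(-1/1150) = 20*(-1/192) + 291/115 = -5/48 + 291/115 = 13393/5520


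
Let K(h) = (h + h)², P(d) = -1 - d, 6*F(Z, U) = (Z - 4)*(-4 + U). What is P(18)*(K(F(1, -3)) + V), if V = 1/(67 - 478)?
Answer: -382622/411 ≈ -930.95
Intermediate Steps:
F(Z, U) = (-4 + U)*(-4 + Z)/6 (F(Z, U) = ((Z - 4)*(-4 + U))/6 = ((-4 + Z)*(-4 + U))/6 = ((-4 + U)*(-4 + Z))/6 = (-4 + U)*(-4 + Z)/6)
K(h) = 4*h² (K(h) = (2*h)² = 4*h²)
V = -1/411 (V = 1/(-411) = -1/411 ≈ -0.0024331)
P(18)*(K(F(1, -3)) + V) = (-1 - 1*18)*(4*(8/3 - ⅔*(-3) - ⅔*1 + (⅙)*(-3)*1)² - 1/411) = (-1 - 18)*(4*(8/3 + 2 - ⅔ - ½)² - 1/411) = -19*(4*(7/2)² - 1/411) = -19*(4*(49/4) - 1/411) = -19*(49 - 1/411) = -19*20138/411 = -382622/411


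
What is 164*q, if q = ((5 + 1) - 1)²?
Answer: 4100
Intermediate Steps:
q = 25 (q = (6 - 1)² = 5² = 25)
164*q = 164*25 = 4100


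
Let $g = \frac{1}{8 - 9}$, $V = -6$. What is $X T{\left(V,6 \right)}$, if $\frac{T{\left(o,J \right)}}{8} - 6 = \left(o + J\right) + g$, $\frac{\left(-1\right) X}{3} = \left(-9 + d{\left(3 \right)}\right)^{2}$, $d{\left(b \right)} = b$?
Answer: $-4320$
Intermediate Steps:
$X = -108$ ($X = - 3 \left(-9 + 3\right)^{2} = - 3 \left(-6\right)^{2} = \left(-3\right) 36 = -108$)
$g = -1$ ($g = \frac{1}{-1} = -1$)
$T{\left(o,J \right)} = 40 + 8 J + 8 o$ ($T{\left(o,J \right)} = 48 + 8 \left(\left(o + J\right) - 1\right) = 48 + 8 \left(\left(J + o\right) - 1\right) = 48 + 8 \left(-1 + J + o\right) = 48 + \left(-8 + 8 J + 8 o\right) = 40 + 8 J + 8 o$)
$X T{\left(V,6 \right)} = - 108 \left(40 + 8 \cdot 6 + 8 \left(-6\right)\right) = - 108 \left(40 + 48 - 48\right) = \left(-108\right) 40 = -4320$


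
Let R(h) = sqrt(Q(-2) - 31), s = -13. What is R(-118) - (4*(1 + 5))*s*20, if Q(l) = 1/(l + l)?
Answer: 6240 + 5*I*sqrt(5)/2 ≈ 6240.0 + 5.5902*I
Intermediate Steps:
Q(l) = 1/(2*l)
R(h) = 5*I*sqrt(5)/2 (R(h) = sqrt((1/2)/(-2) - 31) = sqrt((1/2)*(-1/2) - 31) = sqrt(-1/4 - 31) = sqrt(-125/4) = 5*I*sqrt(5)/2)
R(-118) - (4*(1 + 5))*s*20 = 5*I*sqrt(5)/2 - (4*(1 + 5))*(-13)*20 = 5*I*sqrt(5)/2 - (4*6)*(-13)*20 = 5*I*sqrt(5)/2 - 24*(-13)*20 = 5*I*sqrt(5)/2 - (-312)*20 = 5*I*sqrt(5)/2 - 1*(-6240) = 5*I*sqrt(5)/2 + 6240 = 6240 + 5*I*sqrt(5)/2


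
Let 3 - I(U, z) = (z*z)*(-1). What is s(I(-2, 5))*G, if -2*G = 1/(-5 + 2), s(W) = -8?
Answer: -4/3 ≈ -1.3333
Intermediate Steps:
I(U, z) = 3 + z**2 (I(U, z) = 3 - z*z*(-1) = 3 - z**2*(-1) = 3 - (-1)*z**2 = 3 + z**2)
G = 1/6 (G = -1/(2*(-5 + 2)) = -1/2/(-3) = -1/2*(-1/3) = 1/6 ≈ 0.16667)
s(I(-2, 5))*G = -8*1/6 = -4/3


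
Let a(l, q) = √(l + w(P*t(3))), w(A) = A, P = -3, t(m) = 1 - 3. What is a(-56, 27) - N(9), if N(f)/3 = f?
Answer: -27 + 5*I*√2 ≈ -27.0 + 7.0711*I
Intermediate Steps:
t(m) = -2
N(f) = 3*f
a(l, q) = √(6 + l) (a(l, q) = √(l - 3*(-2)) = √(l + 6) = √(6 + l))
a(-56, 27) - N(9) = √(6 - 56) - 3*9 = √(-50) - 1*27 = 5*I*√2 - 27 = -27 + 5*I*√2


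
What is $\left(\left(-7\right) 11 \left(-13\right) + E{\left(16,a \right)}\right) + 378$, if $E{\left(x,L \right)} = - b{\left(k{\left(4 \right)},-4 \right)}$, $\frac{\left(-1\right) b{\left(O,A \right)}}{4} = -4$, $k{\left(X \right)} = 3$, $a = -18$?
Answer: $1363$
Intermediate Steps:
$b{\left(O,A \right)} = 16$ ($b{\left(O,A \right)} = \left(-4\right) \left(-4\right) = 16$)
$E{\left(x,L \right)} = -16$ ($E{\left(x,L \right)} = \left(-1\right) 16 = -16$)
$\left(\left(-7\right) 11 \left(-13\right) + E{\left(16,a \right)}\right) + 378 = \left(\left(-7\right) 11 \left(-13\right) - 16\right) + 378 = \left(\left(-77\right) \left(-13\right) - 16\right) + 378 = \left(1001 - 16\right) + 378 = 985 + 378 = 1363$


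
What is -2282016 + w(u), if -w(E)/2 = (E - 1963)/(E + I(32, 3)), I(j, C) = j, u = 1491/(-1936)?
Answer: -137965365658/60461 ≈ -2.2819e+6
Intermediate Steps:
u = -1491/1936 (u = 1491*(-1/1936) = -1491/1936 ≈ -0.77014)
w(E) = -2*(-1963 + E)/(32 + E) (w(E) = -2*(E - 1963)/(E + 32) = -2*(-1963 + E)/(32 + E))
-2282016 + w(u) = -2282016 + 2*(1963 - 1*(-1491/1936))/(32 - 1491/1936) = -2282016 + 2*(1963 + 1491/1936)/(60461/1936) = -2282016 + 2*(1936/60461)*(3801859/1936) = -2282016 + 7603718/60461 = -137965365658/60461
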